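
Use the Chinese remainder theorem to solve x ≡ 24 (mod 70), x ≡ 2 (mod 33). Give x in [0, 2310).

Write x = 24 + 70·k. Then 70·k ≡ 2 − 24 ≡ 11 (mod 33).
Need 70⁻¹ mod 33. Extended Euclid on (33, 4):
33 = 8·4 + 1
4 = 4·1 + 0
Back-substitute:
1 = 33 − 8·4
70⁻¹ ≡ 25 (mod 33), so k ≡ 25·11 ≡ 11 (mod 33).
x = 24 + 70·11 = 794.

794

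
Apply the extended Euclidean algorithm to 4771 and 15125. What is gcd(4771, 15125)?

1

Euclidean algorithm:
15125 = 3·4771 + 812
4771 = 5·812 + 711
812 = 1·711 + 101
711 = 7·101 + 4
101 = 25·4 + 1
4 = 4·1 + 0
gcd(4771, 15125) = 1.
Express as a combination:
1 = 101 − 25·4
1 = −25·711 + 176·101
1 = 176·812 − 201·711
1 = −201·4771 + 1181·812
1 = 1181·15125 − 3744·4771
So 1 = (1181)·15125 + (-3744)·4771.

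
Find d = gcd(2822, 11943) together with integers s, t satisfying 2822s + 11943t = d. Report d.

1

Euclidean algorithm:
11943 = 4*2822 + 655
2822 = 4*655 + 202
655 = 3*202 + 49
202 = 4*49 + 6
49 = 8*6 + 1
6 = 6*1 + 0
gcd(2822, 11943) = 1.
Express as a combination:
1 = 49 − 8·6
1 = −8·202 + 33·49
1 = 33·655 − 107·202
1 = −107·2822 + 461·655
1 = 461·11943 − 1951·2822
So 1 = (461)·11943 + (-1951)·2822.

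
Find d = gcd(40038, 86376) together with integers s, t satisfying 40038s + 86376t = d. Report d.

6

Repeated division:
86376 = 2*40038 + 6300
40038 = 6*6300 + 2238
6300 = 2*2238 + 1824
2238 = 1*1824 + 414
1824 = 4*414 + 168
414 = 2*168 + 78
168 = 2*78 + 12
78 = 6*12 + 6
12 = 2*6 + 0
gcd(40038, 86376) = 6.
Back-substituting:
6 = 78 − 6·12
6 = −6·168 + 13·78
6 = 13·414 − 32·168
6 = −32·1824 + 141·414
6 = 141·2238 − 173·1824
6 = −173·6300 + 487·2238
6 = 487·40038 − 3095·6300
6 = −3095·86376 + 6677·40038
So 6 = (-3095)·86376 + (6677)·40038.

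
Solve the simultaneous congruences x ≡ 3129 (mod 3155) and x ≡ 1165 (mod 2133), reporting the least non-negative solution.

Write x = 3129 + 3155·k. Then 3155·k ≡ 1165 − 3129 ≡ 169 (mod 2133).
Need 3155⁻¹ mod 2133. Extended Euclid on (2133, 1022):
2133 = 2·1022 + 89
1022 = 11·89 + 43
89 = 2·43 + 3
43 = 14·3 + 1
3 = 3·1 + 0
Back-substitute:
1 = 43 − 14·3
1 = −14·89 + 29·43
1 = 29·1022 − 333·89
1 = −333·2133 + 695·1022
3155⁻¹ ≡ 695 (mod 2133), so k ≡ 695·169 ≡ 140 (mod 2133).
x = 3129 + 3155·140 = 444829.

444829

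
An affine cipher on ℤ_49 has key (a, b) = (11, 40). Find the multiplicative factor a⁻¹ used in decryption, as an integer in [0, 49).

gcd(49, 11) by repeated division:
49 = 4·11 + 5
11 = 2·5 + 1
5 = 5·1 + 0
Since gcd(11, 49) = 1, back-substitute to write 1 as a combination:
1 = 11 − 2·5
1 = −2·49 + 9·11
So 11·9 ≡ 1 (mod 49).

9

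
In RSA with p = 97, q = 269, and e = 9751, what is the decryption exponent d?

φ(n) = (p−1)(q−1) = 96·268 = 25728.
Need d with 9751·d ≡ 1 (mod 25728). Apply the extended Euclidean algorithm:
25728 = 2*9751 + 6226
9751 = 1*6226 + 3525
6226 = 1*3525 + 2701
3525 = 1*2701 + 824
2701 = 3*824 + 229
824 = 3*229 + 137
229 = 1*137 + 92
137 = 1*92 + 45
92 = 2*45 + 2
45 = 22*2 + 1
2 = 2*1 + 0
Back-substitute:
1 = 45 − 22·2
1 = −22·92 + 45·45
1 = 45·137 − 67·92
1 = −67·229 + 112·137
1 = 112·824 − 403·229
1 = −403·2701 + 1321·824
1 = 1321·3525 − 1724·2701
1 = −1724·6226 + 3045·3525
1 = 3045·9751 − 4769·6226
1 = −4769·25728 + 12583·9751
So 9751·12583 ≡ 1 (mod 25728), hence d = 12583.

12583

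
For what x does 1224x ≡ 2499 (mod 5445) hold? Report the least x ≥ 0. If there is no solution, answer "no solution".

gcd(1224, 5445):
5445 = 4*1224 + 549
1224 = 2*549 + 126
549 = 4*126 + 45
126 = 2*45 + 36
45 = 1*36 + 9
36 = 4*9 + 0
gcd = 9, but 9 ∤ 2499, so the congruence has no solution.

no solution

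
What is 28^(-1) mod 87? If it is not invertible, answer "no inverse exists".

Apply the Euclidean algorithm to 87 and 28:
87 = 3*28 + 3
28 = 9*3 + 1
3 = 3*1 + 0
Since gcd(28, 87) = 1, back-substitute to write 1 as a combination:
1 = 28 − 9·3
1 = −9·87 + 28·28
So 28·28 ≡ 1 (mod 87).

28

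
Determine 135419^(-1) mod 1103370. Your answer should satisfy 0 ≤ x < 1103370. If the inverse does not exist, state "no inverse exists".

229019

Apply the Euclidean algorithm to 1103370 and 135419:
1103370 = 8·135419 + 20018
135419 = 6·20018 + 15311
20018 = 1·15311 + 4707
15311 = 3·4707 + 1190
4707 = 3·1190 + 1137
1190 = 1·1137 + 53
1137 = 21·53 + 24
53 = 2·24 + 5
24 = 4·5 + 4
5 = 1·4 + 1
4 = 4·1 + 0
The gcd is 1. Working backward:
1 = 5 − 4
1 = −24 + 5·5
1 = 5·53 − 11·24
1 = −11·1137 + 236·53
1 = 236·1190 − 247·1137
1 = −247·4707 + 977·1190
1 = 977·15311 − 3178·4707
1 = −3178·20018 + 4155·15311
1 = 4155·135419 − 28108·20018
1 = −28108·1103370 + 229019·135419
So 135419·229019 ≡ 1 (mod 1103370).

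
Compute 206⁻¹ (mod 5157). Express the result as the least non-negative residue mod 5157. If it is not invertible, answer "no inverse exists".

3680

Apply the Euclidean algorithm to 5157 and 206:
5157 = 25·206 + 7
206 = 29·7 + 3
7 = 2·3 + 1
3 = 3·1 + 0
Since gcd(206, 5157) = 1, back-substitute to write 1 as a combination:
1 = 7 − 2·3
1 = −2·206 + 59·7
1 = 59·5157 − 1477·206
So 206·(-1477) ≡ 1 (mod 5157), and -1477 ≡ 3680 (mod 5157).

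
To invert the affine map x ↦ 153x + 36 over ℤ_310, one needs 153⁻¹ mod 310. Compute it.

77

Apply the Euclidean algorithm to 310 and 153:
310 = 2×153 + 4
153 = 38×4 + 1
4 = 4×1 + 0
gcd = 1, so the inverse exists. Back-substitute:
1 = 153 − 38·4
1 = −38·310 + 77·153
So 153·77 ≡ 1 (mod 310).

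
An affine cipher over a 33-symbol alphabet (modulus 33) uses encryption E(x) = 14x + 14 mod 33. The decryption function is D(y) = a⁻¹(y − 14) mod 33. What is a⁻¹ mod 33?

gcd(33, 14) by repeated division:
33 = 2*14 + 5
14 = 2*5 + 4
5 = 1*4 + 1
4 = 4*1 + 0
gcd = 1, so the inverse exists. Back-substitute:
1 = 5 − 4
1 = −14 + 3·5
1 = 3·33 − 7·14
So 14·(-7) ≡ 1 (mod 33), and -7 ≡ 26 (mod 33).

26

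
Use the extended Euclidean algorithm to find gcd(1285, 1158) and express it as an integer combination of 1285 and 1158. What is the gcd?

1

Apply Euclid's algorithm to 1285 and 1158:
1285 = 1·1158 + 127
1158 = 9·127 + 15
127 = 8·15 + 7
15 = 2·7 + 1
7 = 7·1 + 0
gcd(1285, 1158) = 1.
Working backward:
1 = 15 − 2·7
1 = −2·127 + 17·15
1 = 17·1158 − 155·127
1 = −155·1285 + 172·1158
So 1 = (-155)·1285 + (172)·1158.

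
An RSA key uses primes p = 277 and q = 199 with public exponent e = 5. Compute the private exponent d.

φ(n) = (p−1)(q−1) = 276·198 = 54648.
Need d with 5·d ≡ 1 (mod 54648). Apply the extended Euclidean algorithm:
54648 = 10929·5 + 3
5 = 1·3 + 2
3 = 1·2 + 1
2 = 2·1 + 0
Back-substitute:
1 = 3 − 2
1 = −5 + 2·3
1 = 2·54648 − 21859·5
So 5·(-21859) ≡ 1 (mod 54648), hence d ≡ -21859 ≡ 32789 (mod 54648).

32789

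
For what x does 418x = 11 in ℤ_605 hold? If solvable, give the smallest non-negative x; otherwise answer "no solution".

42

First find gcd(418, 605):
605 = 1·418 + 187
418 = 2·187 + 44
187 = 4·44 + 11
44 = 4·11 + 0
gcd = 11 and 11 | 11, so solutions exist. Divide through by 11: 38x ≡ 1 (mod 55).
Now find 38⁻¹ mod 55:
55 = 1*38 + 17
38 = 2*17 + 4
17 = 4*4 + 1
4 = 4*1 + 0
Back-substitute:
1 = 17 − 4·4
1 = −4·38 + 9·17
1 = 9·55 − 13·38
So 38·(-13) ≡ 1 (mod 55), i.e. 38⁻¹ ≡ 42.
Then x ≡ 42·1 ≡ 42 (mod 55); the smallest non-negative solution is x = 42.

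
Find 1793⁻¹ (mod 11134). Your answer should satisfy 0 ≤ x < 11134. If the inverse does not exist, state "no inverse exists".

3583

Apply the Euclidean algorithm to 11134 and 1793:
11134 = 6×1793 + 376
1793 = 4×376 + 289
376 = 1×289 + 87
289 = 3×87 + 28
87 = 3×28 + 3
28 = 9×3 + 1
3 = 3×1 + 0
The gcd is 1. Working backward:
1 = 28 − 9·3
1 = −9·87 + 28·28
1 = 28·289 − 93·87
1 = −93·376 + 121·289
1 = 121·1793 − 577·376
1 = −577·11134 + 3583·1793
So 1793·3583 ≡ 1 (mod 11134).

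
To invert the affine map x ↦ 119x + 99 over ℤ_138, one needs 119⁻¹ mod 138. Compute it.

Apply the Euclidean algorithm to 138 and 119:
138 = 1·119 + 19
119 = 6·19 + 5
19 = 3·5 + 4
5 = 1·4 + 1
4 = 4·1 + 0
Since gcd(119, 138) = 1, back-substitute to write 1 as a combination:
1 = 5 − 4
1 = −19 + 4·5
1 = 4·119 − 25·19
1 = −25·138 + 29·119
So 119·29 ≡ 1 (mod 138).

29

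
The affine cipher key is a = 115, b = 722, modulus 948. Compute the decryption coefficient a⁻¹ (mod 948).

643

Apply the Euclidean algorithm to 948 and 115:
948 = 8*115 + 28
115 = 4*28 + 3
28 = 9*3 + 1
3 = 3*1 + 0
gcd = 1, so the inverse exists. Back-substitute:
1 = 28 − 9·3
1 = −9·115 + 37·28
1 = 37·948 − 305·115
Hence 115⁻¹ ≡ -305 ≡ 643 (mod 948).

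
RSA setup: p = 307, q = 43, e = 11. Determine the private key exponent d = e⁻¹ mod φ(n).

φ(n) = (p−1)(q−1) = 306·42 = 12852.
Need d with 11·d ≡ 1 (mod 12852). Apply the extended Euclidean algorithm:
12852 = 1168×11 + 4
11 = 2×4 + 3
4 = 1×3 + 1
3 = 3×1 + 0
Back-substitute:
1 = 4 − 3
1 = −11 + 3·4
1 = 3·12852 − 3505·11
So 11·(-3505) ≡ 1 (mod 12852), hence d ≡ -3505 ≡ 9347 (mod 12852).

9347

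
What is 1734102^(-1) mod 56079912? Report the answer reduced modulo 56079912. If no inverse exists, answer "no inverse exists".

no inverse exists

Compute gcd(1734102, 56079912):
56079912 = 32*1734102 + 588648
1734102 = 2*588648 + 556806
588648 = 1*556806 + 31842
556806 = 17*31842 + 15492
31842 = 2*15492 + 858
15492 = 18*858 + 48
858 = 17*48 + 42
48 = 1*42 + 6
42 = 7*6 + 0
Since gcd = 6 > 1, 1734102 is not a unit mod 56079912.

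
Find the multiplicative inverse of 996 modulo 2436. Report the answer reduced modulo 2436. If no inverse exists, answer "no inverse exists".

Euclidean algorithm on 2436, 996:
2436 = 2*996 + 444
996 = 2*444 + 108
444 = 4*108 + 12
108 = 9*12 + 0
Since gcd = 12 > 1, 996 is not a unit mod 2436.

no inverse exists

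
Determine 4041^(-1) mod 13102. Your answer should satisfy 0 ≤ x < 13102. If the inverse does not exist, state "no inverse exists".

Apply the Euclidean algorithm to 13102 and 4041:
13102 = 3×4041 + 979
4041 = 4×979 + 125
979 = 7×125 + 104
125 = 1×104 + 21
104 = 4×21 + 20
21 = 1×20 + 1
20 = 20×1 + 0
Since gcd(4041, 13102) = 1, back-substitute to write 1 as a combination:
1 = 21 − 20
1 = −104 + 5·21
1 = 5·125 − 6·104
1 = −6·979 + 47·125
1 = 47·4041 − 194·979
1 = −194·13102 + 629·4041
So 4041·629 ≡ 1 (mod 13102).

629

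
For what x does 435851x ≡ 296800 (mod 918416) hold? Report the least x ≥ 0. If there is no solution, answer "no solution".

First find gcd(435851, 918416):
918416 = 2*435851 + 46714
435851 = 9*46714 + 15425
46714 = 3*15425 + 439
15425 = 35*439 + 60
439 = 7*60 + 19
60 = 3*19 + 3
19 = 6*3 + 1
3 = 3*1 + 0
gcd = 1, so a unique solution mod 918416 exists.
Back-substitute for the Bézout coefficients:
1 = 19 − 6·3
1 = −6·60 + 19·19
1 = 19·439 − 139·60
1 = −139·15425 + 4884·439
1 = 4884·46714 − 14791·15425
1 = −14791·435851 + 138003·46714
1 = 138003·918416 − 290797·435851
So 435851·(-290797) ≡ 1 (mod 918416), giving 435851⁻¹ ≡ 627619.
x ≡ 435851⁻¹·296800 ≡ 627619·296800 ≡ 512416 (mod 918416).

512416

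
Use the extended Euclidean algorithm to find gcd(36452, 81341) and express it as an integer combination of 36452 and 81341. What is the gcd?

Repeated division:
81341 = 2·36452 + 8437
36452 = 4·8437 + 2704
8437 = 3·2704 + 325
2704 = 8·325 + 104
325 = 3·104 + 13
104 = 8·13 + 0
gcd(36452, 81341) = 13.
Back-substituting:
13 = 325 − 3·104
13 = −3·2704 + 25·325
13 = 25·8437 − 78·2704
13 = −78·36452 + 337·8437
13 = 337·81341 − 752·36452
So 13 = (337)·81341 + (-752)·36452.

13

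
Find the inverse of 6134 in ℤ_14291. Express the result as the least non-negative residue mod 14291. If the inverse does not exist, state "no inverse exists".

Apply the Euclidean algorithm to 14291 and 6134:
14291 = 2*6134 + 2023
6134 = 3*2023 + 65
2023 = 31*65 + 8
65 = 8*8 + 1
8 = 8*1 + 0
gcd = 1, so the inverse exists. Back-substitute:
1 = 65 − 8·8
1 = −8·2023 + 249·65
1 = 249·6134 − 755·2023
1 = −755·14291 + 1759·6134
So 6134·1759 ≡ 1 (mod 14291).

1759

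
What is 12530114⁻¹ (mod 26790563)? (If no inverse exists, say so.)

Run Euclid on (26790563, 12530114):
26790563 = 2·12530114 + 1730335
12530114 = 7·1730335 + 417769
1730335 = 4·417769 + 59259
417769 = 7·59259 + 2956
59259 = 20·2956 + 139
2956 = 21·139 + 37
139 = 3·37 + 28
37 = 1·28 + 9
28 = 3·9 + 1
9 = 9·1 + 0
gcd = 1, so the inverse exists. Back-substitute:
1 = 28 − 3·9
1 = −3·37 + 4·28
1 = 4·139 − 15·37
1 = −15·2956 + 319·139
1 = 319·59259 − 6395·2956
1 = −6395·417769 + 45084·59259
1 = 45084·1730335 − 186731·417769
1 = −186731·12530114 + 1352201·1730335
1 = 1352201·26790563 − 2891133·12530114
Thus 12530114·(-2891133) ≡ 1 (mod 26790563); reducing, -2891133 mod 26790563 = 23899430.

23899430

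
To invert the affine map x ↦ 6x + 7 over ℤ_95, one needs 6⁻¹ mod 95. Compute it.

gcd(95, 6) by repeated division:
95 = 15·6 + 5
6 = 1·5 + 1
5 = 5·1 + 0
gcd = 1, so the inverse exists. Back-substitute:
1 = 6 − 5
1 = −95 + 16·6
So 6·16 ≡ 1 (mod 95).

16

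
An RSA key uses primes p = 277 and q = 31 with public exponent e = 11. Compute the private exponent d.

φ(n) = (p−1)(q−1) = 276·30 = 8280.
Need d with 11·d ≡ 1 (mod 8280). Apply the extended Euclidean algorithm:
8280 = 752·11 + 8
11 = 1·8 + 3
8 = 2·3 + 2
3 = 1·2 + 1
2 = 2·1 + 0
Back-substitute:
1 = 3 − 2
1 = −8 + 3·3
1 = 3·11 − 4·8
1 = −4·8280 + 3011·11
So 11·3011 ≡ 1 (mod 8280), hence d = 3011.

3011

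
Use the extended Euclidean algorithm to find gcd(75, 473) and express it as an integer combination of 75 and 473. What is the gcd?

Repeated division:
473 = 6×75 + 23
75 = 3×23 + 6
23 = 3×6 + 5
6 = 1×5 + 1
5 = 5×1 + 0
gcd(75, 473) = 1.
Working backward:
1 = 6 − 5
1 = −23 + 4·6
1 = 4·75 − 13·23
1 = −13·473 + 82·75
So 1 = (-13)·473 + (82)·75.

1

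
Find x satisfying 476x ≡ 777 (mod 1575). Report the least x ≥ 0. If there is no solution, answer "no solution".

First find gcd(476, 1575):
1575 = 3*476 + 147
476 = 3*147 + 35
147 = 4*35 + 7
35 = 5*7 + 0
gcd = 7 and 7 | 777, so solutions exist. Divide through by 7: 68x ≡ 111 (mod 225).
Now find 68⁻¹ mod 225:
225 = 3×68 + 21
68 = 3×21 + 5
21 = 4×5 + 1
5 = 5×1 + 0
Back-substitute:
1 = 21 − 4·5
1 = −4·68 + 13·21
1 = 13·225 − 43·68
So 68·(-43) ≡ 1 (mod 225), i.e. 68⁻¹ ≡ 182.
Then x ≡ 182·111 ≡ 177 (mod 225); the smallest non-negative solution is x = 177.

177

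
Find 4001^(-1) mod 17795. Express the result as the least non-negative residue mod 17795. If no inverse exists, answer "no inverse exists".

gcd(17795, 4001) by repeated division:
17795 = 4·4001 + 1791
4001 = 2·1791 + 419
1791 = 4·419 + 115
419 = 3·115 + 74
115 = 1·74 + 41
74 = 1·41 + 33
41 = 1·33 + 8
33 = 4·8 + 1
8 = 8·1 + 0
gcd = 1, so the inverse exists. Back-substitute:
1 = 33 − 4·8
1 = −4·41 + 5·33
1 = 5·74 − 9·41
1 = −9·115 + 14·74
1 = 14·419 − 51·115
1 = −51·1791 + 218·419
1 = 218·4001 − 487·1791
1 = −487·17795 + 2166·4001
So 4001·2166 ≡ 1 (mod 17795).

2166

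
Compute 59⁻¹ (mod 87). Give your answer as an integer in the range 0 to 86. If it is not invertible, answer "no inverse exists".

Extended Euclidean algorithm:
87 = 1·59 + 28
59 = 2·28 + 3
28 = 9·3 + 1
3 = 3·1 + 0
gcd = 1, so the inverse exists. Back-substitute:
1 = 28 − 9·3
1 = −9·59 + 19·28
1 = 19·87 − 28·59
So 59·(-28) ≡ 1 (mod 87), and -28 ≡ 59 (mod 87).

59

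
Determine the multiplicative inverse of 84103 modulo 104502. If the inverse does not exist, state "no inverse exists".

Run Euclid on (104502, 84103):
104502 = 1·84103 + 20399
84103 = 4·20399 + 2507
20399 = 8·2507 + 343
2507 = 7·343 + 106
343 = 3·106 + 25
106 = 4·25 + 6
25 = 4·6 + 1
6 = 6·1 + 0
The gcd is 1. Working backward:
1 = 25 − 4·6
1 = −4·106 + 17·25
1 = 17·343 − 55·106
1 = −55·2507 + 402·343
1 = 402·20399 − 3271·2507
1 = −3271·84103 + 13486·20399
1 = 13486·104502 − 16757·84103
So 84103·(-16757) ≡ 1 (mod 104502), and -16757 ≡ 87745 (mod 104502).

87745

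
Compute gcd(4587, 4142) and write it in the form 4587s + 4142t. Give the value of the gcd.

Repeated division:
4587 = 1·4142 + 445
4142 = 9·445 + 137
445 = 3·137 + 34
137 = 4·34 + 1
34 = 34·1 + 0
gcd(4587, 4142) = 1.
Back-substituting:
1 = 137 − 4·34
1 = −4·445 + 13·137
1 = 13·4142 − 121·445
1 = −121·4587 + 134·4142
So 1 = (-121)·4587 + (134)·4142.

1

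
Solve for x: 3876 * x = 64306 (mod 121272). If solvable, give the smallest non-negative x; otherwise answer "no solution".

no solution

gcd(3876, 121272):
121272 = 31·3876 + 1116
3876 = 3·1116 + 528
1116 = 2·528 + 60
528 = 8·60 + 48
60 = 1·48 + 12
48 = 4·12 + 0
gcd = 12, but 12 ∤ 64306, so the congruence has no solution.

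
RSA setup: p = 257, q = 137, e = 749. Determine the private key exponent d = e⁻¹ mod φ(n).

2789

φ(n) = (p−1)(q−1) = 256·136 = 34816.
Need d with 749·d ≡ 1 (mod 34816). Apply the extended Euclidean algorithm:
34816 = 46×749 + 362
749 = 2×362 + 25
362 = 14×25 + 12
25 = 2×12 + 1
12 = 12×1 + 0
Back-substitute:
1 = 25 − 2·12
1 = −2·362 + 29·25
1 = 29·749 − 60·362
1 = −60·34816 + 2789·749
So 749·2789 ≡ 1 (mod 34816), hence d = 2789.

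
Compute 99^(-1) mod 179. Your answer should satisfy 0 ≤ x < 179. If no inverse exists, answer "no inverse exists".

132

Apply the Euclidean algorithm to 179 and 99:
179 = 1×99 + 80
99 = 1×80 + 19
80 = 4×19 + 4
19 = 4×4 + 3
4 = 1×3 + 1
3 = 3×1 + 0
gcd = 1, so the inverse exists. Back-substitute:
1 = 4 − 3
1 = −19 + 5·4
1 = 5·80 − 21·19
1 = −21·99 + 26·80
1 = 26·179 − 47·99
Hence 99⁻¹ ≡ -47 ≡ 132 (mod 179).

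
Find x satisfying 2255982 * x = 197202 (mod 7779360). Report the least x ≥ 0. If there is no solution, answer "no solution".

1192031

First find gcd(2255982, 7779360):
7779360 = 3×2255982 + 1011414
2255982 = 2×1011414 + 233154
1011414 = 4×233154 + 78798
233154 = 2×78798 + 75558
78798 = 1×75558 + 3240
75558 = 23×3240 + 1038
3240 = 3×1038 + 126
1038 = 8×126 + 30
126 = 4×30 + 6
30 = 5×6 + 0
gcd = 6 and 6 | 197202, so solutions exist. Divide through by 6: 375997x ≡ 32867 (mod 1296560).
Now find 375997⁻¹ mod 1296560:
1296560 = 3*375997 + 168569
375997 = 2*168569 + 38859
168569 = 4*38859 + 13133
38859 = 2*13133 + 12593
13133 = 1*12593 + 540
12593 = 23*540 + 173
540 = 3*173 + 21
173 = 8*21 + 5
21 = 4*5 + 1
5 = 5*1 + 0
Back-substitute:
1 = 21 − 4·5
1 = −4·173 + 33·21
1 = 33·540 − 103·173
1 = −103·12593 + 2402·540
1 = 2402·13133 − 2505·12593
1 = −2505·38859 + 7412·13133
1 = 7412·168569 − 32153·38859
1 = −32153·375997 + 71718·168569
1 = 71718·1296560 − 247307·375997
So 375997·(-247307) ≡ 1 (mod 1296560), i.e. 375997⁻¹ ≡ 1049253.
Then x ≡ 1049253·32867 ≡ 1192031 (mod 1296560); the smallest non-negative solution is x = 1192031.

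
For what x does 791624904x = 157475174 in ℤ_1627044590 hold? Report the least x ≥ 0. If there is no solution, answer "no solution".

74900181

First find gcd(791624904, 1627044590):
1627044590 = 2×791624904 + 43794782
791624904 = 18×43794782 + 3318828
43794782 = 13×3318828 + 650018
3318828 = 5×650018 + 68738
650018 = 9×68738 + 31376
68738 = 2×31376 + 5986
31376 = 5×5986 + 1446
5986 = 4×1446 + 202
1446 = 7×202 + 32
202 = 6×32 + 10
32 = 3×10 + 2
10 = 5×2 + 0
gcd = 2 and 2 | 157475174, so solutions exist. Divide through by 2: 395812452x ≡ 78737587 (mod 813522295).
Now find 395812452⁻¹ mod 813522295:
813522295 = 2×395812452 + 21897391
395812452 = 18×21897391 + 1659414
21897391 = 13×1659414 + 325009
1659414 = 5×325009 + 34369
325009 = 9×34369 + 15688
34369 = 2×15688 + 2993
15688 = 5×2993 + 723
2993 = 4×723 + 101
723 = 7×101 + 16
101 = 6×16 + 5
16 = 3×5 + 1
5 = 5×1 + 0
Back-substitute:
1 = 16 − 3·5
1 = −3·101 + 19·16
1 = 19·723 − 136·101
1 = −136·2993 + 563·723
1 = 563·15688 − 2951·2993
1 = −2951·34369 + 6465·15688
1 = 6465·325009 − 61136·34369
1 = −61136·1659414 + 312145·325009
1 = 312145·21897391 − 4119021·1659414
1 = −4119021·395812452 + 74454523·21897391
1 = 74454523·813522295 − 153028067·395812452
So 395812452·(-153028067) ≡ 1 (mod 813522295), i.e. 395812452⁻¹ ≡ 660494228.
Then x ≡ 660494228·78737587 ≡ 74900181 (mod 813522295); the smallest non-negative solution is x = 74900181.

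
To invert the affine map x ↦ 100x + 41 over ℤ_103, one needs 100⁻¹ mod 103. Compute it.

Extended Euclidean algorithm:
103 = 1*100 + 3
100 = 33*3 + 1
3 = 3*1 + 0
Since gcd(100, 103) = 1, back-substitute to write 1 as a combination:
1 = 100 − 33·3
1 = −33·103 + 34·100
So 100·34 ≡ 1 (mod 103).

34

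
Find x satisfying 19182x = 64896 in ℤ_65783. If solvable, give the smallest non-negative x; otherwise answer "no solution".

First find gcd(19182, 65783):
65783 = 3·19182 + 8237
19182 = 2·8237 + 2708
8237 = 3·2708 + 113
2708 = 23·113 + 109
113 = 1·109 + 4
109 = 27·4 + 1
4 = 4·1 + 0
gcd = 1, so a unique solution mod 65783 exists.
Back-substitute for the Bézout coefficients:
1 = 109 − 27·4
1 = −27·113 + 28·109
1 = 28·2708 − 671·113
1 = −671·8237 + 2041·2708
1 = 2041·19182 − 4753·8237
1 = −4753·65783 + 16300·19182
So 19182·(16300) ≡ 1 (mod 65783), giving 19182⁻¹ ≡ 16300.
x ≡ 19182⁻¹·64896 ≡ 16300·64896 ≡ 14160 (mod 65783).

14160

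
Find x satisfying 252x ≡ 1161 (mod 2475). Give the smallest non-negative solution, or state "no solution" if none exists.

93

First find gcd(252, 2475):
2475 = 9×252 + 207
252 = 1×207 + 45
207 = 4×45 + 27
45 = 1×27 + 18
27 = 1×18 + 9
18 = 2×9 + 0
gcd = 9 and 9 | 1161, so solutions exist. Divide through by 9: 28x ≡ 129 (mod 275).
Now find 28⁻¹ mod 275:
275 = 9·28 + 23
28 = 1·23 + 5
23 = 4·5 + 3
5 = 1·3 + 2
3 = 1·2 + 1
2 = 2·1 + 0
Back-substitute:
1 = 3 − 2
1 = −5 + 2·3
1 = 2·23 − 9·5
1 = −9·28 + 11·23
1 = 11·275 − 108·28
So 28·(-108) ≡ 1 (mod 275), i.e. 28⁻¹ ≡ 167.
Then x ≡ 167·129 ≡ 93 (mod 275); the smallest non-negative solution is x = 93.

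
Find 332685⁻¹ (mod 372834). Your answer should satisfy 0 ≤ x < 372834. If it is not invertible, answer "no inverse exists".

no inverse exists

Compute gcd(332685, 372834):
372834 = 1*332685 + 40149
332685 = 8*40149 + 11493
40149 = 3*11493 + 5670
11493 = 2*5670 + 153
5670 = 37*153 + 9
153 = 17*9 + 0
Since gcd = 9 > 1, 332685 is not a unit mod 372834.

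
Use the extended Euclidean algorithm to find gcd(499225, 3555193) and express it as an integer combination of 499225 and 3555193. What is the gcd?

Repeated division:
3555193 = 7·499225 + 60618
499225 = 8·60618 + 14281
60618 = 4·14281 + 3494
14281 = 4·3494 + 305
3494 = 11·305 + 139
305 = 2·139 + 27
139 = 5·27 + 4
27 = 6·4 + 3
4 = 1·3 + 1
3 = 3·1 + 0
gcd(499225, 3555193) = 1.
Working backward:
1 = 4 − 3
1 = −27 + 7·4
1 = 7·139 − 36·27
1 = −36·305 + 79·139
1 = 79·3494 − 905·305
1 = −905·14281 + 3699·3494
1 = 3699·60618 − 15701·14281
1 = −15701·499225 + 129307·60618
1 = 129307·3555193 − 920850·499225
So 1 = (129307)·3555193 + (-920850)·499225.

1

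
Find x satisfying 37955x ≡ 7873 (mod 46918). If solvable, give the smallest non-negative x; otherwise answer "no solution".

14431

First find gcd(37955, 46918):
46918 = 1*37955 + 8963
37955 = 4*8963 + 2103
8963 = 4*2103 + 551
2103 = 3*551 + 450
551 = 1*450 + 101
450 = 4*101 + 46
101 = 2*46 + 9
46 = 5*9 + 1
9 = 9*1 + 0
gcd = 1, so a unique solution mod 46918 exists.
Back-substitute for the Bézout coefficients:
1 = 46 − 5·9
1 = −5·101 + 11·46
1 = 11·450 − 49·101
1 = −49·551 + 60·450
1 = 60·2103 − 229·551
1 = −229·8963 + 976·2103
1 = 976·37955 − 4133·8963
1 = −4133·46918 + 5109·37955
So 37955·(5109) ≡ 1 (mod 46918), giving 37955⁻¹ ≡ 5109.
x ≡ 37955⁻¹·7873 ≡ 5109·7873 ≡ 14431 (mod 46918).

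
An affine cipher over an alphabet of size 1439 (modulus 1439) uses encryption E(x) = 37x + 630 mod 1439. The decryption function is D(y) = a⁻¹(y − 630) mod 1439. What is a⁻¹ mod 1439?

1089

Apply the Euclidean algorithm to 1439 and 37:
1439 = 38×37 + 33
37 = 1×33 + 4
33 = 8×4 + 1
4 = 4×1 + 0
gcd = 1, so the inverse exists. Back-substitute:
1 = 33 − 8·4
1 = −8·37 + 9·33
1 = 9·1439 − 350·37
Thus 37·(-350) ≡ 1 (mod 1439); reducing, -350 mod 1439 = 1089.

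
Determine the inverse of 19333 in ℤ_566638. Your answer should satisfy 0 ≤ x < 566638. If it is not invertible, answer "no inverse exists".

Apply the Euclidean algorithm to 566638 and 19333:
566638 = 29·19333 + 5981
19333 = 3·5981 + 1390
5981 = 4·1390 + 421
1390 = 3·421 + 127
421 = 3·127 + 40
127 = 3·40 + 7
40 = 5·7 + 5
7 = 1·5 + 2
5 = 2·2 + 1
2 = 2·1 + 0
The gcd is 1. Working backward:
1 = 5 − 2·2
1 = −2·7 + 3·5
1 = 3·40 − 17·7
1 = −17·127 + 54·40
1 = 54·421 − 179·127
1 = −179·1390 + 591·421
1 = 591·5981 − 2543·1390
1 = −2543·19333 + 8220·5981
1 = 8220·566638 − 240923·19333
Thus 19333·(-240923) ≡ 1 (mod 566638); reducing, -240923 mod 566638 = 325715.

325715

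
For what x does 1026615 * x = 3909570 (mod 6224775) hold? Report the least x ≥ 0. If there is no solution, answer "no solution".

165098

First find gcd(1026615, 6224775):
6224775 = 6×1026615 + 65085
1026615 = 15×65085 + 50340
65085 = 1×50340 + 14745
50340 = 3×14745 + 6105
14745 = 2×6105 + 2535
6105 = 2×2535 + 1035
2535 = 2×1035 + 465
1035 = 2×465 + 105
465 = 4×105 + 45
105 = 2×45 + 15
45 = 3×15 + 0
gcd = 15 and 15 | 3909570, so solutions exist. Divide through by 15: 68441x ≡ 260638 (mod 414985).
Now find 68441⁻¹ mod 414985:
414985 = 6*68441 + 4339
68441 = 15*4339 + 3356
4339 = 1*3356 + 983
3356 = 3*983 + 407
983 = 2*407 + 169
407 = 2*169 + 69
169 = 2*69 + 31
69 = 2*31 + 7
31 = 4*7 + 3
7 = 2*3 + 1
3 = 3*1 + 0
Back-substitute:
1 = 7 − 2·3
1 = −2·31 + 9·7
1 = 9·69 − 20·31
1 = −20·169 + 49·69
1 = 49·407 − 118·169
1 = −118·983 + 285·407
1 = 285·3356 − 973·983
1 = −973·4339 + 1258·3356
1 = 1258·68441 − 19843·4339
1 = −19843·414985 + 120316·68441
So 68441⁻¹ ≡ 120316 (mod 414985).
Then x ≡ 120316·260638 ≡ 165098 (mod 414985); the smallest non-negative solution is x = 165098.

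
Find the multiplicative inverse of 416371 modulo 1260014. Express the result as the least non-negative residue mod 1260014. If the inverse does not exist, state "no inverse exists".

560597

gcd(1260014, 416371) by repeated division:
1260014 = 3×416371 + 10901
416371 = 38×10901 + 2133
10901 = 5×2133 + 236
2133 = 9×236 + 9
236 = 26×9 + 2
9 = 4×2 + 1
2 = 2×1 + 0
gcd = 1, so the inverse exists. Back-substitute:
1 = 9 − 4·2
1 = −4·236 + 105·9
1 = 105·2133 − 949·236
1 = −949·10901 + 4850·2133
1 = 4850·416371 − 185249·10901
1 = −185249·1260014 + 560597·416371
So 416371·560597 ≡ 1 (mod 1260014).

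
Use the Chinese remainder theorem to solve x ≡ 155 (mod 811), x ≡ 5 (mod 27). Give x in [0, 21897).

9887

Write x = 155 + 811·k. Then 811·k ≡ 5 − 155 ≡ 12 (mod 27).
Need 811⁻¹ mod 27. Extended Euclid on (27, 1):
27 = 27*1 + 0
811⁻¹ ≡ 1 (mod 27), so k ≡ 1·12 ≡ 12 (mod 27).
x = 155 + 811·12 = 9887.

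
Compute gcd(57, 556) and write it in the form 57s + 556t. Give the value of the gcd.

Repeated division:
556 = 9×57 + 43
57 = 1×43 + 14
43 = 3×14 + 1
14 = 14×1 + 0
gcd(57, 556) = 1.
Working backward:
1 = 43 − 3·14
1 = −3·57 + 4·43
1 = 4·556 − 39·57
So 1 = (4)·556 + (-39)·57.

1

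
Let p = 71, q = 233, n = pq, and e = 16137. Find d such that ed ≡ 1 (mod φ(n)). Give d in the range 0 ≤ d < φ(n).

φ(n) = (p−1)(q−1) = 70·232 = 16240.
Need d with 16137·d ≡ 1 (mod 16240). Apply the extended Euclidean algorithm:
16240 = 1*16137 + 103
16137 = 156*103 + 69
103 = 1*69 + 34
69 = 2*34 + 1
34 = 34*1 + 0
Back-substitute:
1 = 69 − 2·34
1 = −2·103 + 3·69
1 = 3·16137 − 470·103
1 = −470·16240 + 473·16137
So 16137·473 ≡ 1 (mod 16240), hence d = 473.

473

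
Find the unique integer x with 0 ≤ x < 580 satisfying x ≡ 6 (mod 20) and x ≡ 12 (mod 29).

186

Write x = 6 + 20·k. Then 20·k ≡ 12 − 6 ≡ 6 (mod 29).
Need 20⁻¹ mod 29. Extended Euclid on (29, 20):
29 = 1×20 + 9
20 = 2×9 + 2
9 = 4×2 + 1
2 = 2×1 + 0
Back-substitute:
1 = 9 − 4·2
1 = −4·20 + 9·9
1 = 9·29 − 13·20
20⁻¹ ≡ 16 (mod 29), so k ≡ 16·6 ≡ 9 (mod 29).
x = 6 + 20·9 = 186.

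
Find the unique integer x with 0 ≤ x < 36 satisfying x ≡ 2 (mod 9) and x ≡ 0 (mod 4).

Write x = 2 + 9·k. Then 9·k ≡ 0 − 2 ≡ 2 (mod 4).
Need 9⁻¹ mod 4. Extended Euclid on (4, 1):
4 = 4·1 + 0
9⁻¹ ≡ 1 (mod 4), so k ≡ 1·2 ≡ 2 (mod 4).
x = 2 + 9·2 = 20.

20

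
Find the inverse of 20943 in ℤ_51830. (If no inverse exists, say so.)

16507

gcd(51830, 20943) by repeated division:
51830 = 2·20943 + 9944
20943 = 2·9944 + 1055
9944 = 9·1055 + 449
1055 = 2·449 + 157
449 = 2·157 + 135
157 = 1·135 + 22
135 = 6·22 + 3
22 = 7·3 + 1
3 = 3·1 + 0
The gcd is 1. Working backward:
1 = 22 − 7·3
1 = −7·135 + 43·22
1 = 43·157 − 50·135
1 = −50·449 + 143·157
1 = 143·1055 − 336·449
1 = −336·9944 + 3167·1055
1 = 3167·20943 − 6670·9944
1 = −6670·51830 + 16507·20943
So 20943·16507 ≡ 1 (mod 51830).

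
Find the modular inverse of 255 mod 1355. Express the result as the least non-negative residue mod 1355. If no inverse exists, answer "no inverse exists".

Euclidean algorithm on 1355, 255:
1355 = 5·255 + 80
255 = 3·80 + 15
80 = 5·15 + 5
15 = 3·5 + 0
gcd(255, 1355) = 5 ≠ 1, so 255 has no multiplicative inverse modulo 1355.

no inverse exists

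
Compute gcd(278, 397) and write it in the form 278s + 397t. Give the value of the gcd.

1

Repeated division:
397 = 1*278 + 119
278 = 2*119 + 40
119 = 2*40 + 39
40 = 1*39 + 1
39 = 39*1 + 0
gcd(278, 397) = 1.
Express as a combination:
1 = 40 − 39
1 = −119 + 3·40
1 = 3·278 − 7·119
1 = −7·397 + 10·278
So 1 = (-7)·397 + (10)·278.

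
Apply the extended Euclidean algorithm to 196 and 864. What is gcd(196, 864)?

Apply Euclid's algorithm to 864 and 196:
864 = 4*196 + 80
196 = 2*80 + 36
80 = 2*36 + 8
36 = 4*8 + 4
8 = 2*4 + 0
gcd(196, 864) = 4.
Express as a combination:
4 = 36 − 4·8
4 = −4·80 + 9·36
4 = 9·196 − 22·80
4 = −22·864 + 97·196
So 4 = (-22)·864 + (97)·196.

4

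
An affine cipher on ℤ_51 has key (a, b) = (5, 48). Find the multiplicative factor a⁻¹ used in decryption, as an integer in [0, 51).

41

gcd(51, 5) by repeated division:
51 = 10×5 + 1
5 = 5×1 + 0
The gcd is 1. Working backward:
1 = 51 − 10·5
So 5·(-10) ≡ 1 (mod 51), and -10 ≡ 41 (mod 51).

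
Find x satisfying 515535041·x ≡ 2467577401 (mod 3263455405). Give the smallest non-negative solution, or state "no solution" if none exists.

no solution

gcd(515535041, 3263455405):
3263455405 = 6×515535041 + 170245159
515535041 = 3×170245159 + 4799564
170245159 = 35×4799564 + 2260419
4799564 = 2×2260419 + 278726
2260419 = 8×278726 + 30611
278726 = 9×30611 + 3227
30611 = 9×3227 + 1568
3227 = 2×1568 + 91
1568 = 17×91 + 21
91 = 4×21 + 7
21 = 3×7 + 0
gcd = 7, but 7 ∤ 2467577401, so the congruence has no solution.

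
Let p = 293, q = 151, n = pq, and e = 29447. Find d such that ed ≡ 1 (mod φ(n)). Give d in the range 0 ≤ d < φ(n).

φ(n) = (p−1)(q−1) = 292·150 = 43800.
Need d with 29447·d ≡ 1 (mod 43800). Apply the extended Euclidean algorithm:
43800 = 1*29447 + 14353
29447 = 2*14353 + 741
14353 = 19*741 + 274
741 = 2*274 + 193
274 = 1*193 + 81
193 = 2*81 + 31
81 = 2*31 + 19
31 = 1*19 + 12
19 = 1*12 + 7
12 = 1*7 + 5
7 = 1*5 + 2
5 = 2*2 + 1
2 = 2*1 + 0
Back-substitute:
1 = 5 − 2·2
1 = −2·7 + 3·5
1 = 3·12 − 5·7
1 = −5·19 + 8·12
1 = 8·31 − 13·19
1 = −13·81 + 34·31
1 = 34·193 − 81·81
1 = −81·274 + 115·193
1 = 115·741 − 311·274
1 = −311·14353 + 6024·741
1 = 6024·29447 − 12359·14353
1 = −12359·43800 + 18383·29447
So 29447·18383 ≡ 1 (mod 43800), hence d = 18383.

18383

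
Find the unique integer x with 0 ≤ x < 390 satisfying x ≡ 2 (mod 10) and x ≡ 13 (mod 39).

Write x = 2 + 10·k. Then 10·k ≡ 13 − 2 ≡ 11 (mod 39).
Need 10⁻¹ mod 39. Extended Euclid on (39, 10):
39 = 3*10 + 9
10 = 1*9 + 1
9 = 9*1 + 0
Back-substitute:
1 = 10 − 9
1 = −39 + 4·10
10⁻¹ ≡ 4 (mod 39), so k ≡ 4·11 ≡ 5 (mod 39).
x = 2 + 10·5 = 52.

52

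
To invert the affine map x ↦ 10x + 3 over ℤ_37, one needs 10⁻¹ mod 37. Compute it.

26

Apply the Euclidean algorithm to 37 and 10:
37 = 3*10 + 7
10 = 1*7 + 3
7 = 2*3 + 1
3 = 3*1 + 0
gcd = 1, so the inverse exists. Back-substitute:
1 = 7 − 2·3
1 = −2·10 + 3·7
1 = 3·37 − 11·10
Thus 10·(-11) ≡ 1 (mod 37); reducing, -11 mod 37 = 26.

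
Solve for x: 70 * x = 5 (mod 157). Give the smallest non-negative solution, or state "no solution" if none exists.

101

First find gcd(70, 157):
157 = 2*70 + 17
70 = 4*17 + 2
17 = 8*2 + 1
2 = 2*1 + 0
gcd = 1, so a unique solution mod 157 exists.
Back-substitute for the Bézout coefficients:
1 = 17 − 8·2
1 = −8·70 + 33·17
1 = 33·157 − 74·70
So 70·(-74) ≡ 1 (mod 157), giving 70⁻¹ ≡ 83.
x ≡ 70⁻¹·5 ≡ 83·5 ≡ 101 (mod 157).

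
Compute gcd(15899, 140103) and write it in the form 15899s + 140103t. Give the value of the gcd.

1

Repeated division:
140103 = 8·15899 + 12911
15899 = 1·12911 + 2988
12911 = 4·2988 + 959
2988 = 3·959 + 111
959 = 8·111 + 71
111 = 1·71 + 40
71 = 1·40 + 31
40 = 1·31 + 9
31 = 3·9 + 4
9 = 2·4 + 1
4 = 4·1 + 0
gcd(15899, 140103) = 1.
Working backward:
1 = 9 − 2·4
1 = −2·31 + 7·9
1 = 7·40 − 9·31
1 = −9·71 + 16·40
1 = 16·111 − 25·71
1 = −25·959 + 216·111
1 = 216·2988 − 673·959
1 = −673·12911 + 2908·2988
1 = 2908·15899 − 3581·12911
1 = −3581·140103 + 31556·15899
So 1 = (-3581)·140103 + (31556)·15899.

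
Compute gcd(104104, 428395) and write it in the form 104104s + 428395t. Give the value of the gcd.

Apply Euclid's algorithm to 428395 and 104104:
428395 = 4*104104 + 11979
104104 = 8*11979 + 8272
11979 = 1*8272 + 3707
8272 = 2*3707 + 858
3707 = 4*858 + 275
858 = 3*275 + 33
275 = 8*33 + 11
33 = 3*11 + 0
gcd(104104, 428395) = 11.
Back-substituting:
11 = 275 − 8·33
11 = −8·858 + 25·275
11 = 25·3707 − 108·858
11 = −108·8272 + 241·3707
11 = 241·11979 − 349·8272
11 = −349·104104 + 3033·11979
11 = 3033·428395 − 12481·104104
So 11 = (3033)·428395 + (-12481)·104104.

11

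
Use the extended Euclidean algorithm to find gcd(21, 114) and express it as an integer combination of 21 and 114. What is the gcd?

Apply Euclid's algorithm to 114 and 21:
114 = 5·21 + 9
21 = 2·9 + 3
9 = 3·3 + 0
gcd(21, 114) = 3.
Express as a combination:
3 = 21 − 2·9
3 = −2·114 + 11·21
So 3 = (-2)·114 + (11)·21.

3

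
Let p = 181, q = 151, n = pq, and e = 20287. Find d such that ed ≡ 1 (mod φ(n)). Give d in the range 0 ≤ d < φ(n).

φ(n) = (p−1)(q−1) = 180·150 = 27000.
Need d with 20287·d ≡ 1 (mod 27000). Apply the extended Euclidean algorithm:
27000 = 1*20287 + 6713
20287 = 3*6713 + 148
6713 = 45*148 + 53
148 = 2*53 + 42
53 = 1*42 + 11
42 = 3*11 + 9
11 = 1*9 + 2
9 = 4*2 + 1
2 = 2*1 + 0
Back-substitute:
1 = 9 − 4·2
1 = −4·11 + 5·9
1 = 5·42 − 19·11
1 = −19·53 + 24·42
1 = 24·148 − 67·53
1 = −67·6713 + 3039·148
1 = 3039·20287 − 9184·6713
1 = −9184·27000 + 12223·20287
So 20287·12223 ≡ 1 (mod 27000), hence d = 12223.

12223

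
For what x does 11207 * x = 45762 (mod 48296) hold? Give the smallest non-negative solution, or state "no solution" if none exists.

First find gcd(11207, 48296):
48296 = 4×11207 + 3468
11207 = 3×3468 + 803
3468 = 4×803 + 256
803 = 3×256 + 35
256 = 7×35 + 11
35 = 3×11 + 2
11 = 5×2 + 1
2 = 2×1 + 0
gcd = 1, so a unique solution mod 48296 exists.
Back-substitute for the Bézout coefficients:
1 = 11 − 5·2
1 = −5·35 + 16·11
1 = 16·256 − 117·35
1 = −117·803 + 367·256
1 = 367·3468 − 1585·803
1 = −1585·11207 + 5122·3468
1 = 5122·48296 − 22073·11207
So 11207·(-22073) ≡ 1 (mod 48296), giving 11207⁻¹ ≡ 26223.
x ≡ 11207⁻¹·45762 ≡ 26223·45762 ≡ 6214 (mod 48296).

6214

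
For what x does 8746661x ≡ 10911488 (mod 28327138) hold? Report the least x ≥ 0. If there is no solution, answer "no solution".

First find gcd(8746661, 28327138):
28327138 = 3×8746661 + 2087155
8746661 = 4×2087155 + 398041
2087155 = 5×398041 + 96950
398041 = 4×96950 + 10241
96950 = 9×10241 + 4781
10241 = 2×4781 + 679
4781 = 7×679 + 28
679 = 24×28 + 7
28 = 4×7 + 0
gcd = 7 and 7 | 10911488, so solutions exist. Divide through by 7: 1249523x ≡ 1558784 (mod 4046734).
Now find 1249523⁻¹ mod 4046734:
4046734 = 3×1249523 + 298165
1249523 = 4×298165 + 56863
298165 = 5×56863 + 13850
56863 = 4×13850 + 1463
13850 = 9×1463 + 683
1463 = 2×683 + 97
683 = 7×97 + 4
97 = 24×4 + 1
4 = 4×1 + 0
Back-substitute:
1 = 97 − 24·4
1 = −24·683 + 169·97
1 = 169·1463 − 362·683
1 = −362·13850 + 3427·1463
1 = 3427·56863 − 14070·13850
1 = −14070·298165 + 73777·56863
1 = 73777·1249523 − 309178·298165
1 = −309178·4046734 + 1001311·1249523
So 1249523⁻¹ ≡ 1001311 (mod 4046734).
Then x ≡ 1001311·1558784 ≡ 2262024 (mod 4046734); the smallest non-negative solution is x = 2262024.

2262024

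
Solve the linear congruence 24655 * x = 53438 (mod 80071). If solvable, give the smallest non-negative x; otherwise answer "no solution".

56388

First find gcd(24655, 80071):
80071 = 3*24655 + 6106
24655 = 4*6106 + 231
6106 = 26*231 + 100
231 = 2*100 + 31
100 = 3*31 + 7
31 = 4*7 + 3
7 = 2*3 + 1
3 = 3*1 + 0
gcd = 1, so a unique solution mod 80071 exists.
Back-substitute for the Bézout coefficients:
1 = 7 − 2·3
1 = −2·31 + 9·7
1 = 9·100 − 29·31
1 = −29·231 + 67·100
1 = 67·6106 − 1771·231
1 = −1771·24655 + 7151·6106
1 = 7151·80071 − 23224·24655
So 24655·(-23224) ≡ 1 (mod 80071), giving 24655⁻¹ ≡ 56847.
x ≡ 24655⁻¹·53438 ≡ 56847·53438 ≡ 56388 (mod 80071).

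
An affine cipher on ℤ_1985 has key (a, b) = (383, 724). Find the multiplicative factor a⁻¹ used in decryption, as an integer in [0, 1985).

482

gcd(1985, 383) by repeated division:
1985 = 5*383 + 70
383 = 5*70 + 33
70 = 2*33 + 4
33 = 8*4 + 1
4 = 4*1 + 0
The gcd is 1. Working backward:
1 = 33 − 8·4
1 = −8·70 + 17·33
1 = 17·383 − 93·70
1 = −93·1985 + 482·383
So 383·482 ≡ 1 (mod 1985).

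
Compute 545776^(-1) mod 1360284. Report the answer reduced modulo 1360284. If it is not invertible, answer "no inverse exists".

Euclidean algorithm on 1360284, 545776:
1360284 = 2*545776 + 268732
545776 = 2*268732 + 8312
268732 = 32*8312 + 2748
8312 = 3*2748 + 68
2748 = 40*68 + 28
68 = 2*28 + 12
28 = 2*12 + 4
12 = 3*4 + 0
Since gcd = 4 > 1, 545776 is not a unit mod 1360284.

no inverse exists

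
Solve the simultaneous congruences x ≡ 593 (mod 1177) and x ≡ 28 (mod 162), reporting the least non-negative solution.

Write x = 593 + 1177·k. Then 1177·k ≡ 28 − 593 ≡ 83 (mod 162).
Need 1177⁻¹ mod 162. Extended Euclid on (162, 43):
162 = 3×43 + 33
43 = 1×33 + 10
33 = 3×10 + 3
10 = 3×3 + 1
3 = 3×1 + 0
Back-substitute:
1 = 10 − 3·3
1 = −3·33 + 10·10
1 = 10·43 − 13·33
1 = −13·162 + 49·43
1177⁻¹ ≡ 49 (mod 162), so k ≡ 49·83 ≡ 17 (mod 162).
x = 593 + 1177·17 = 20602.

20602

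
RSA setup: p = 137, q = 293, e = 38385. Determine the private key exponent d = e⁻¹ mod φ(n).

14993

φ(n) = (p−1)(q−1) = 136·292 = 39712.
Need d with 38385·d ≡ 1 (mod 39712). Apply the extended Euclidean algorithm:
39712 = 1×38385 + 1327
38385 = 28×1327 + 1229
1327 = 1×1229 + 98
1229 = 12×98 + 53
98 = 1×53 + 45
53 = 1×45 + 8
45 = 5×8 + 5
8 = 1×5 + 3
5 = 1×3 + 2
3 = 1×2 + 1
2 = 2×1 + 0
Back-substitute:
1 = 3 − 2
1 = −5 + 2·3
1 = 2·8 − 3·5
1 = −3·45 + 17·8
1 = 17·53 − 20·45
1 = −20·98 + 37·53
1 = 37·1229 − 464·98
1 = −464·1327 + 501·1229
1 = 501·38385 − 14492·1327
1 = −14492·39712 + 14993·38385
So 38385·14993 ≡ 1 (mod 39712), hence d = 14993.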